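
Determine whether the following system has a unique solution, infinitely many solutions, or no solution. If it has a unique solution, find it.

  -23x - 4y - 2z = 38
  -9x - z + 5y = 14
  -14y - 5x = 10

Row-reduce:
R1 ← R1 / (-23).
R2 ← R2 + 9·R1.
R3 ← R3 + 5·R1.
R2 ← R2 / (151/23).
R1 ← R1 − 4/23·R2.
R3 ← R3 + 302/23·R2.
Rank is 2 with 3 unknowns, leaving z free.

infinitely many solutions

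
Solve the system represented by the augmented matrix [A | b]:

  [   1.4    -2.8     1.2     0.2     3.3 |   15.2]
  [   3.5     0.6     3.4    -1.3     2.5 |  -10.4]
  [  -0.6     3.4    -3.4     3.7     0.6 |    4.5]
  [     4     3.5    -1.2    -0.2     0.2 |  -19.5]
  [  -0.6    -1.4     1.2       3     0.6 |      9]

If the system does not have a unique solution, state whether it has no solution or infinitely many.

x_1 = -3, x_2 = -3, x_3 = -2, x_4 = 1, x_5 = 4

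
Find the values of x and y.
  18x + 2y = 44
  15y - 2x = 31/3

x = 7/3, y = 1

Row-reduce the augmented matrix:
R1 ← R1 / (18).
R2 ← R2 + 2·R1.
R2 ← R2 / (137/9).
R1 ← R1 − 1/9·R2.
Reading off the reduced rows gives x = 7/3, y = 1.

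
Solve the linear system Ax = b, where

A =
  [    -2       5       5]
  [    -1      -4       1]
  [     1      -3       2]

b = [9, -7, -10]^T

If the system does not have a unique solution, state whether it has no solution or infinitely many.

x_1 = -2, x_2 = 2, x_3 = -1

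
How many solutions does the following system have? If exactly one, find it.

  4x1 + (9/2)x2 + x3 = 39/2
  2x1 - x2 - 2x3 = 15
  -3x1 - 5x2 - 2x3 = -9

no solution

Row-reduce:
R1 ← R1 / (4).
R2 ← R2 − 2·R1.
R3 ← R3 + 3·R1.
R2 ← R2 / (-13/4).
R1 ← R1 − 9/8·R2.
R3 ← R3 + 13/8·R2.
Row 3 reduces to 0 = 3, a contradiction. The system is inconsistent.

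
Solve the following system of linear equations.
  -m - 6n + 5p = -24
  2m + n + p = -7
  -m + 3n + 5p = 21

m = -6, n = 5, p = 0

Row-reduce the augmented matrix:
R1 ← R1 / (-1).
R2 ← R2 − 2·R1.
R3 ← R3 + 1·R1.
R2 ← R2 / (-11).
R1 ← R1 − 6·R2.
R3 ← R3 − 9·R2.
R3 ← R3 / (9).
R1 ← R1 − 1·R3.
R2 ← R2 + 1·R3.
Reading off the reduced rows gives m = -6, n = 5, p = 0.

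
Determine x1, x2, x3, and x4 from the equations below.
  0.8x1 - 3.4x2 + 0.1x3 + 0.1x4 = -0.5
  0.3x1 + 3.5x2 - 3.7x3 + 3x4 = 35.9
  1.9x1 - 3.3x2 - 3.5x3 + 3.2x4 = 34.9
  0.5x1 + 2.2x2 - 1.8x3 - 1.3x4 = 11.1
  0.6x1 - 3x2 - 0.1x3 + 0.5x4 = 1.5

Row-reduce the augmented matrix:
R1 ← R1 / (4/5).
R2 ← R2 − 3/10·R1.
R3 ← R3 − 19/10·R1.
R4 ← R4 − 1/2·R1.
R5 ← R5 − 3/5·R1.
R2 ← R2 / (191/40).
R1 ← R1 + 17/4·R2.
R3 ← R3 − 191/40·R2.
R4 ← R4 − 173/40·R2.
R5 ← R5 + 9/20·R2.
Swap R3 and R4.
R3 ← R3 / (5817/3820).
R1 ← R1 + 1223/382·R3.
R2 ← R2 + 299/382·R3.
R5 ← R5 + 1007/1910·R3.
Swap R4 and R5.
R4 ← R4 / (-4052/5817).
R1 ← R1 + 33415/5817·R4.
R2 ← R2 + 8488/5817·R4.
R3 ← R3 + 15455/5817·R4.
R5 reduces to 0 = 0, so the extra equation is consistent.
Reading off the reduced rows gives x1 = 4, x2 = 1, x3 = -6, x4 = 3.

x1 = 4, x2 = 1, x3 = -6, x4 = 3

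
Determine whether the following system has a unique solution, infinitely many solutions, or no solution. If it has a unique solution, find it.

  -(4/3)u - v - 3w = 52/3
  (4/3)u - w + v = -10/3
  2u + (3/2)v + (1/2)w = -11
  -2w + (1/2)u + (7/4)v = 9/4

no solution

Row-reduce:
R1 ← R1 / (-4/3).
R2 ← R2 − 4/3·R1.
R3 ← R3 − 2·R1.
R4 ← R4 − 1/2·R1.
Swap R2 and R4.
R2 ← R2 / (11/8).
R1 ← R1 − 3/4·R2.
R3 ← R3 / (-4).
R1 ← R1 − 87/22·R3.
R2 ← R2 + 25/11·R3.
R4 ← R4 + 4·R3.
Row 4 reduces to 0 = -1, a contradiction. The system is inconsistent.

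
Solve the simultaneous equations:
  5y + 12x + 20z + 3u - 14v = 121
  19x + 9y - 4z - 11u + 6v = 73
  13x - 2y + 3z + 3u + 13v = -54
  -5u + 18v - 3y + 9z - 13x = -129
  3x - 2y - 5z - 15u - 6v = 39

x = 2, y = 6, z = 0, u = -1, v = -5

Row-reduce the augmented matrix:
R1 ← R1 / (12).
R2 ← R2 − 19·R1.
R3 ← R3 − 13·R1.
R4 ← R4 + 13·R1.
R5 ← R5 − 3·R1.
R2 ← R2 / (13/12).
R1 ← R1 − 5/12·R2.
R3 ← R3 + 89/12·R2.
R4 ← R4 − 29/12·R2.
R5 ← R5 + 13/4·R2.
R3 ← R3 / (-3417/13).
R1 ← R1 − 200/13·R3.
R2 ← R2 + 428/13·R3.
R4 ← R4 − 1433/13·R3.
R5 ← R5 + 117·R3.
R4 ← R4 / (-40799/3417).
R1 ← R1 + 62/3417·R4.
R2 ← R2 + 3421/3417·R4.
R3 ← R3 − 1405/3417·R4.
R5 ← R5 + 16962/1139·R4.
R5 ← R5 / (-211913/3709).
R1 ← R1 − 36134/40799·R5.
R2 ← R2 + 16401/3709·R5.
R3 ← R3 − 11614/40799·R5.
R4 ← R4 + 111673/40799·R5.
Reading off the reduced rows gives x = 2, y = 6, z = 0, u = -1, v = -5.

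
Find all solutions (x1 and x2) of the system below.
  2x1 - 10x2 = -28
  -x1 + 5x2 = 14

infinitely many solutions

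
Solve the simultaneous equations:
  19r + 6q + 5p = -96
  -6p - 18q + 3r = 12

Row-reduce:
R1 ← R1 / (5).
R2 ← R2 + 6·R1.
R2 ← R2 / (-54/5).
R1 ← R1 − 6/5·R2.
Rank is 2 with 3 unknowns, leaving r free.

infinitely many solutions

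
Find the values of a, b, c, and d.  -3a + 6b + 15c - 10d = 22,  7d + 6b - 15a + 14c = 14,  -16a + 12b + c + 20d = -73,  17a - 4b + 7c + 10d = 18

a = -1, b = -6, c = 3, d = -1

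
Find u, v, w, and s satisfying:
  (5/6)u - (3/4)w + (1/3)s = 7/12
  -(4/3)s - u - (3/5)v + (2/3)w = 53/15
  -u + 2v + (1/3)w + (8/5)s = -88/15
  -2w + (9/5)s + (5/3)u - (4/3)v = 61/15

u = -3, v = -2, w = -5, s = -2

Row-reduce the augmented matrix:
R1 ← R1 / (5/6).
R2 ← R2 + 1·R1.
R3 ← R3 + 1·R1.
R4 ← R4 − 5/3·R1.
R2 ← R2 / (-3/5).
R3 ← R3 − 2·R2.
R4 ← R4 + 4/3·R2.
R3 ← R3 / (-121/90).
R1 ← R1 + 9/10·R3.
R2 ← R2 − 7/18·R3.
R4 ← R4 − 1/54·R3.
R4 ← R4 / (17381/5445).
R1 ← R1 − 692/605·R4.
R2 ← R2 − 448/363·R4.
R3 ← R3 − 100/121·R4.
Reading off the reduced rows gives u = -3, v = -2, w = -5, s = -2.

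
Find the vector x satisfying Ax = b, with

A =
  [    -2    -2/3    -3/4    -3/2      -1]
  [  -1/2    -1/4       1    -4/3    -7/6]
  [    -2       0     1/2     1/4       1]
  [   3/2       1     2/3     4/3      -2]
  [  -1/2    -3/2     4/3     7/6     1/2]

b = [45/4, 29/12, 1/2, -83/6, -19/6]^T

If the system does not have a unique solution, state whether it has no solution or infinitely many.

x_1 = -1, x_2 = -3, x_3 = -3, x_4 = -4, x_5 = 1

Row-reduce the augmented matrix:
R1 ← R1 / (-2).
R2 ← R2 + 1/2·R1.
R3 ← R3 + 2·R1.
R4 ← R4 − 3/2·R1.
R5 ← R5 + 1/2·R1.
R2 ← R2 / (-1/12).
R1 ← R1 − 1/3·R2.
R3 ← R3 − 2/3·R2.
R4 ← R4 − 1/2·R2.
R5 ← R5 + 4/3·R2.
R3 ← R3 / (43/4).
R1 ← R1 − 41/8·R3.
R2 ← R2 + 57/4·R3.
R4 ← R4 − 347/48·R3.
R5 ← R5 + 839/48·R3.
R4 ← R4 / (-9677/6192).
R1 ← R1 + 271/1032·R4.
R2 ← R2 − 629/172·R4.
R3 ← R3 + 71/129·R4.
R5 ← R5 − 44921/6192·R4.
R5 ← R5 / (-288433/19354).
R1 ← R1 − 1544/9677·R5.
R2 ← R2 + 67566/9677·R5.
R3 ← R3 − 11092/9677·R5.
R4 ← R4 − 28876/9677·R5.
Reading off the reduced rows gives x_1 = -1, x_2 = -3, x_3 = -3, x_4 = -4, x_5 = 1.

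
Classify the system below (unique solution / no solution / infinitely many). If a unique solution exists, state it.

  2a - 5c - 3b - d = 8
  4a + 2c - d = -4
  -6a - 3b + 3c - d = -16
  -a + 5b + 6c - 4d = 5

a = 0, b = 3, c = -3, d = -2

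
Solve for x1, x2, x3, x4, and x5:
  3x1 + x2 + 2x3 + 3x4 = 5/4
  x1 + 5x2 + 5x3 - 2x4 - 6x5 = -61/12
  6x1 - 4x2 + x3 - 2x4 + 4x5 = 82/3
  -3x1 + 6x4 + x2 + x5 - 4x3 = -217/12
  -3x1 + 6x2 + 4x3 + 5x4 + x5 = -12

x1 = 5/2, x2 = 3/4, x3 = 0, x4 = -7/3, x5 = 8/3

Row-reduce the augmented matrix:
R1 ← R1 / (3).
R2 ← R2 − 1·R1.
R3 ← R3 − 6·R1.
R4 ← R4 + 3·R1.
R5 ← R5 + 3·R1.
R2 ← R2 / (14/3).
R1 ← R1 − 1/3·R2.
R3 ← R3 + 6·R2.
R4 ← R4 − 2·R2.
R5 ← R5 − 7·R2.
R3 ← R3 / (18/7).
R1 ← R1 − 5/14·R3.
R2 ← R2 − 13/14·R3.
R4 ← R4 + 27/7·R3.
R5 ← R5 + 1/2·R3.
R4 ← R4 / (-15/2).
R1 ← R1 − 103/36·R4.
R2 ← R2 − 131/36·R4.
R3 ← R3 + 83/18·R4.
R5 ← R5 − 367/36·R4.
R5 ← R5 / (1771/270).
R1 ← R1 − 49/270·R5.
R2 ← R2 + 247/270·R5.
R3 ← R3 + 29/135·R5.
R4 ← R4 − 4/15·R5.
Reading off the reduced rows gives x1 = 5/2, x2 = 3/4, x3 = 0, x4 = -7/3, x5 = 8/3.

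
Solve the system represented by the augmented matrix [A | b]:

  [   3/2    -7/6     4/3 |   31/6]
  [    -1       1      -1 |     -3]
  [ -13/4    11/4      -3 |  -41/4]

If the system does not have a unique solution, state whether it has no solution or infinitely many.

no solution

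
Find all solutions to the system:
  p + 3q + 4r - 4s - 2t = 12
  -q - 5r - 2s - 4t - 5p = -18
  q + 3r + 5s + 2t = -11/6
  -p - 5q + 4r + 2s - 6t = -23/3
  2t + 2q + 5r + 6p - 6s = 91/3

Row-reduce the augmented matrix:
R2 ← R2 + 5·R1.
R4 ← R4 + 1·R1.
R5 ← R5 − 6·R1.
R2 ← R2 / (14).
R1 ← R1 − 3·R2.
R3 ← R3 − 1·R2.
R4 ← R4 + 2·R2.
R5 ← R5 + 16·R2.
R3 ← R3 / (27/14).
R1 ← R1 − 11/14·R3.
R2 ← R2 − 15/14·R3.
R4 ← R4 − 71/7·R3.
R5 ← R5 + 13/7·R3.
R4 ← R4 / (-1072/27).
R1 ← R1 + 53/27·R4.
R2 ← R2 + 47/9·R4.
R3 ← R3 − 92/27·R4.
R5 ← R5 + 22/27·R4.
R5 ← R5 / (95/67).
R1 ← R1 − 141/134·R5.
R2 ← R2 − 97/134·R5.
R3 ← R3 + 44/67·R5.
R4 ← R4 − 87/134·R5.
Reading off the reduced rows gives p = 5/2, q = 1/2, r = 1, s = -4/3, t = 2/3.

p = 5/2, q = 1/2, r = 1, s = -4/3, t = 2/3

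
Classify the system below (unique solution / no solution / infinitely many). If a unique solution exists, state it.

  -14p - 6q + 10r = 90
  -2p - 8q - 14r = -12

Row-reduce:
R1 ← R1 / (-14).
R2 ← R2 + 2·R1.
R2 ← R2 / (-50/7).
R1 ← R1 − 3/7·R2.
Rank is 2 with 3 unknowns, leaving r free.

infinitely many solutions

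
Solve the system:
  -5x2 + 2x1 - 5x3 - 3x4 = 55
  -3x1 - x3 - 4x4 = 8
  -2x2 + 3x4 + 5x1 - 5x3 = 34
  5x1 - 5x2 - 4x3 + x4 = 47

infinitely many solutions

Row-reduce:
R1 ← R1 / (2).
R2 ← R2 + 3·R1.
R3 ← R3 − 5·R1.
R4 ← R4 − 5·R1.
R2 ← R2 / (-15/2).
R1 ← R1 + 5/2·R2.
R3 ← R3 − 21/2·R2.
R4 ← R4 − 15/2·R2.
R3 ← R3 / (-22/5).
R1 ← R1 − 1/3·R3.
R2 ← R2 − 17/15·R3.
Rank is 3 with 4 unknowns, leaving x4 free.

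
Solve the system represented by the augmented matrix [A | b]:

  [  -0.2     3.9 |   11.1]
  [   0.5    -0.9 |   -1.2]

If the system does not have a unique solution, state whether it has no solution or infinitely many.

x_1 = 3, x_2 = 3

Row-reduce the augmented matrix:
R1 ← R1 / (-1/5).
R2 ← R2 − 1/2·R1.
R2 ← R2 / (177/20).
R1 ← R1 + 39/2·R2.
Reading off the reduced rows gives x_1 = 3, x_2 = 3.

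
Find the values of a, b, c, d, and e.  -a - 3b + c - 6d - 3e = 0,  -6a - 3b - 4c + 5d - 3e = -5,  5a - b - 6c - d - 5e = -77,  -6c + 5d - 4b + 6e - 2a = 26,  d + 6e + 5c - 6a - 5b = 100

a = -4, b = -3, c = 5, d = 0, e = 6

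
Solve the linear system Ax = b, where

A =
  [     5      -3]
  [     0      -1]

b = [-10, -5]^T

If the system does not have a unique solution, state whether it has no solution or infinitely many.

Row-reduce the augmented matrix:
R1 ← R1 / (5).
R2 ← R2 / (-1).
R1 ← R1 + 3/5·R2.
Reading off the reduced rows gives x_1 = 1, x_2 = 5.

x_1 = 1, x_2 = 5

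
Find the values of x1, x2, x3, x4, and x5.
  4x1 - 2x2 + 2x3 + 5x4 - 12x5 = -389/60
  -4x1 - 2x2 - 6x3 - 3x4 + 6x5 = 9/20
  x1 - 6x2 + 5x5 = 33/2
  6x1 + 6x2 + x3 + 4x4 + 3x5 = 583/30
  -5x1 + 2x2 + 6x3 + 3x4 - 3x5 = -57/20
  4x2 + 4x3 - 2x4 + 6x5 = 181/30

x1 = 1, x2 = -3/4, x3 = 1/3, x4 = 11/4, x5 = 11/5

Row-reduce the augmented matrix:
R1 ← R1 / (4).
R2 ← R2 + 4·R1.
R3 ← R3 − 1·R1.
R4 ← R4 − 6·R1.
R5 ← R5 + 5·R1.
R2 ← R2 / (-4).
R1 ← R1 + 1/2·R2.
R3 ← R3 + 11/2·R2.
R4 ← R4 − 9·R2.
R5 ← R5 + 1/2·R2.
R6 ← R6 − 4·R2.
R3 ← R3 / (5).
R1 ← R1 − 1·R3.
R2 ← R2 − 1·R3.
R4 ← R4 + 11·R3.
R5 ← R5 − 9·R3.
R4 ← R4 / (-39/5).
R1 ← R1 − 9/5·R4.
R2 ← R2 − 3/10·R4.
R3 ← R3 + 4/5·R4.
R5 ← R5 − 81/5·R4.
R5 ← R5 / (2253/52).
R1 ← R1 − 233/52·R5.
R2 ← R2 + 9/104·R5.
R3 ← R3 + 185/156·R5.
R4 ← R4 + 865/156·R5.
R6 reduces to 0 = 0, so the extra equation is consistent.
Reading off the reduced rows gives x1 = 1, x2 = -3/4, x3 = 1/3, x4 = 11/4, x5 = 11/5.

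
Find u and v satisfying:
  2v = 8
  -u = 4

Row-reduce the augmented matrix:
Swap R1 and R2.
R1 ← R1 / (-1).
R2 ← R2 / (2).
Reading off the reduced rows gives u = -4, v = 4.

u = -4, v = 4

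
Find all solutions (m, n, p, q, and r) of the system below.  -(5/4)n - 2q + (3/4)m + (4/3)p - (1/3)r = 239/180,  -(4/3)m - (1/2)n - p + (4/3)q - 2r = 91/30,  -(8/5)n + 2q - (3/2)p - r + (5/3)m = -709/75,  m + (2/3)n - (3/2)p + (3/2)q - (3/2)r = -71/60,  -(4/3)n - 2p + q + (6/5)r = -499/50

m = -2, n = 11/5, p = 4/3, q = -3/2, r = -12/5

Row-reduce the augmented matrix:
R1 ← R1 / (3/4).
R2 ← R2 + 4/3·R1.
R3 ← R3 − 5/3·R1.
R4 ← R4 − 1·R1.
R2 ← R2 / (-49/18).
R1 ← R1 + 5/3·R2.
R3 ← R3 − 53/45·R2.
R4 ← R4 − 7/3·R2.
R5 ← R5 + 4/3·R2.
R3 ← R3 / (-5689/1470).
R1 ← R1 − 46/49·R3.
R2 ← R2 + 74/147·R3.
R4 ← R4 + 265/126·R3.
R5 ← R5 + 1178/441·R3.
R4 ← R4 / (-73505/102402).
R1 ← R1 − 136/5689·R4.
R2 ← R2 − 1760/17067·R4.
R3 ← R3 + 8060/5689·R4.
R5 ← R5 + 86839/51201·R4.
R5 ← R5 / (138109/14701).
R1 ← R1 − 53196/73505·R5.
R2 ← R2 − 11304/14701·R5.
R3 ← R3 − 78578/14701·R5.
R4 ← R4 − 258801/73505·R5.
Reading off the reduced rows gives m = -2, n = 11/5, p = 4/3, q = -3/2, r = -12/5.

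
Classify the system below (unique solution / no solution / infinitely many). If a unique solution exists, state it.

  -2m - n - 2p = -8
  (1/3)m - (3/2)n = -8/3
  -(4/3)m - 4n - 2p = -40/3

Row-reduce:
R1 ← R1 / (-2).
R2 ← R2 − 1/3·R1.
R3 ← R3 + 4/3·R1.
R2 ← R2 / (-5/3).
R1 ← R1 − 1/2·R2.
R3 ← R3 + 10/3·R2.
Rank is 2 with 3 unknowns, leaving p free.

infinitely many solutions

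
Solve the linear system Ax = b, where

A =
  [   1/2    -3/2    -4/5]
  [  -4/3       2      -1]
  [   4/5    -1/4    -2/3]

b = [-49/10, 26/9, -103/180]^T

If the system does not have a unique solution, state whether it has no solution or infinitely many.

x_1 = 4/3, x_2 = 3, x_3 = 4/3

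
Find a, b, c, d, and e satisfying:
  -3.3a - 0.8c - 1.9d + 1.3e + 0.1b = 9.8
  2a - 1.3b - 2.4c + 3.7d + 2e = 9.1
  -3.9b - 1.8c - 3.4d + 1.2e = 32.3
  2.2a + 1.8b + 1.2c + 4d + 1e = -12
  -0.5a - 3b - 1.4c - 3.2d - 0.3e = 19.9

Row-reduce the augmented matrix:
R1 ← R1 / (-33/10).
R2 ← R2 − 2·R1.
R4 ← R4 − 11/5·R1.
R5 ← R5 + 1/2·R1.
R2 ← R2 / (-409/330).
R1 ← R1 + 1/33·R2.
R3 ← R3 + 39/10·R2.
R4 ← R4 − 28/15·R2.
R5 ← R5 + 199/66·R2.
R3 ← R3 / (14883/2045).
R1 ← R1 − 128/409·R3.
R2 ← R2 − 952/409·R3.
R4 ← R4 + 7522/2045·R3.
R5 ← R5 − 11737/2045·R3.
R4 ← R4 / (59548/74415).
R1 ← R1 − 14950/14883·R4.
R2 ← R2 − 23753/14883·R4.
R3 ← R3 + 46705/29766·R4.
R5 ← R5 + 131/1230·R4.
R5 ← R5 / (-75136/74435).
R1 ← R1 + 43859/14887·R5.
R2 ← R2 + 63888/14887·R5.
R3 ← R3 − 49846/14887·R5.
R4 ← R4 − 41640/14887·R5.
Reading off the reduced rows gives a = 0, b = -5, c = 0, d = -2, e = 5.

a = 0, b = -5, c = 0, d = -2, e = 5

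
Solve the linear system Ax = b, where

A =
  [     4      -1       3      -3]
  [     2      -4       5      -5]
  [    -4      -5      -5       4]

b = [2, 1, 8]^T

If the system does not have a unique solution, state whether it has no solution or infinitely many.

infinitely many solutions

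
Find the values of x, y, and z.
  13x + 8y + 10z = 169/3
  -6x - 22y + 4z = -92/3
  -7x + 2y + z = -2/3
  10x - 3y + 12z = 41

Row-reduce the augmented matrix:
R1 ← R1 / (13).
R2 ← R2 + 6·R1.
R3 ← R3 + 7·R1.
R4 ← R4 − 10·R1.
R2 ← R2 / (-238/13).
R1 ← R1 − 8/13·R2.
R3 ← R3 − 82/13·R2.
R4 ← R4 + 119/13·R2.
R3 ← R3 / (159/17).
R1 ← R1 − 18/17·R3.
R2 ← R2 + 8/17·R3.
R4 reduces to 0 = 0, so the extra equation is consistent.
Reading off the reduced rows gives x = 1, y = 5/3, z = 3.

x = 1, y = 5/3, z = 3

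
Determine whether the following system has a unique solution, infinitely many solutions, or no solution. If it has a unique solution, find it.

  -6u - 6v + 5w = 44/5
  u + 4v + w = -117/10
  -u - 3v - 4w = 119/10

u = 1/2, v = -14/5, w = -1

Row-reduce the augmented matrix:
R1 ← R1 / (-6).
R2 ← R2 − 1·R1.
R3 ← R3 + 1·R1.
R2 ← R2 / (3).
R1 ← R1 − 1·R2.
R3 ← R3 + 2·R2.
R3 ← R3 / (-65/18).
R1 ← R1 + 13/9·R3.
R2 ← R2 − 11/18·R3.
Reading off the reduced rows gives u = 1/2, v = -14/5, w = -1.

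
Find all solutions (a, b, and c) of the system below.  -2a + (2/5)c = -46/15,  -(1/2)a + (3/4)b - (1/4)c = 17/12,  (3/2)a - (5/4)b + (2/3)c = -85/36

Row-reduce the augmented matrix:
R1 ← R1 / (-2).
R2 ← R2 + 1/2·R1.
R3 ← R3 − 3/2·R1.
R2 ← R2 / (3/4).
R3 ← R3 + 5/4·R2.
R3 ← R3 / (23/60).
R1 ← R1 + 1/5·R3.
R2 ← R2 + 7/15·R3.
Reading off the reduced rows gives a = 1, b = 5/3, c = -8/3.

a = 1, b = 5/3, c = -8/3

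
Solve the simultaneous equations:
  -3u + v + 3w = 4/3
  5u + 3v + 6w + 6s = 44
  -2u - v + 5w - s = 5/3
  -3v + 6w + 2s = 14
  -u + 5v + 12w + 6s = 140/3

Row-reduce the augmented matrix:
R1 ← R1 / (-3).
R2 ← R2 − 5·R1.
R3 ← R3 + 2·R1.
R5 ← R5 + 1·R1.
R2 ← R2 / (14/3).
R1 ← R1 + 1/3·R2.
R3 ← R3 + 5/3·R2.
R4 ← R4 + 3·R2.
R5 ← R5 − 14/3·R2.
R3 ← R3 / (97/14).
R1 ← R1 + 3/14·R3.
R2 ← R2 − 33/14·R3.
R4 ← R4 − 183/14·R3.
R4 ← R4 / (359/97).
R1 ← R1 − 45/97·R4.
R2 ← R2 − 87/97·R4.
R3 ← R3 − 16/97·R4.
R5 reduces to 0 = 0, so the extra equation is consistent.
Reading off the reduced rows gives u = 2, v = 4/3, w = 2, s = 3.

u = 2, v = 4/3, w = 2, s = 3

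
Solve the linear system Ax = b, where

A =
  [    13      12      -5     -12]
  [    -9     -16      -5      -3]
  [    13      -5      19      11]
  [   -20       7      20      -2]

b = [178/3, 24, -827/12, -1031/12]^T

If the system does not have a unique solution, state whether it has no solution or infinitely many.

Row-reduce the augmented matrix:
R1 ← R1 / (13).
R2 ← R2 + 9·R1.
R3 ← R3 − 13·R1.
R4 ← R4 + 20·R1.
R2 ← R2 / (-100/13).
R1 ← R1 − 12/13·R2.
R3 ← R3 + 17·R2.
R4 ← R4 − 331/13·R2.
R3 ← R3 / (427/10).
R1 ← R1 + 7/5·R3.
R2 ← R2 − 11/10·R3.
R4 ← R4 + 157/10·R3.
R4 ← R4 / (-85923/2135).
R1 ← R1 + 431/610·R4.
R2 ← R2 − 499/2135·R4.
R3 ← R3 − 4799/4270·R4.
Reading off the reduced rows gives x_1 = 4/3, x_2 = -3/4, x_3 = -3, x_4 = -3.

x_1 = 4/3, x_2 = -3/4, x_3 = -3, x_4 = -3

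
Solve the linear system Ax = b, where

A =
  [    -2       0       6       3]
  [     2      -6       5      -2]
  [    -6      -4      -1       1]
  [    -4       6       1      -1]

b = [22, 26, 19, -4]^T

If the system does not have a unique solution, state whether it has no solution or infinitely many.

x_1 = -2, x_2 = -5/2, x_3 = 3, x_4 = 0

Row-reduce the augmented matrix:
R1 ← R1 / (-2).
R2 ← R2 − 2·R1.
R3 ← R3 + 6·R1.
R4 ← R4 + 4·R1.
R2 ← R2 / (-6).
R3 ← R3 + 4·R2.
R4 ← R4 − 6·R2.
R3 ← R3 / (-79/3).
R1 ← R1 + 3·R3.
R2 ← R2 + 11/6·R3.
R4 ← R4 / (-6).
R1 ← R1 + 81/158·R4.
R2 ← R2 − 69/158·R4.
R3 ← R3 − 26/79·R4.
Reading off the reduced rows gives x_1 = -2, x_2 = -5/2, x_3 = 3, x_4 = 0.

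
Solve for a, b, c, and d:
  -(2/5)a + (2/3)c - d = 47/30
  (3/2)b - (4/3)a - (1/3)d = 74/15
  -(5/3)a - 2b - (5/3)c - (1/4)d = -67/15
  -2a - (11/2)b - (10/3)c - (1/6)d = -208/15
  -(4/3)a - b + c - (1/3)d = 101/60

a = -3/2, b = 2, c = 7/4, d = 1/5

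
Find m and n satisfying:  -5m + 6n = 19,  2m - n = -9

m = -5, n = -1

Row-reduce the augmented matrix:
R1 ← R1 / (-5).
R2 ← R2 − 2·R1.
R2 ← R2 / (7/5).
R1 ← R1 + 6/5·R2.
Reading off the reduced rows gives m = -5, n = -1.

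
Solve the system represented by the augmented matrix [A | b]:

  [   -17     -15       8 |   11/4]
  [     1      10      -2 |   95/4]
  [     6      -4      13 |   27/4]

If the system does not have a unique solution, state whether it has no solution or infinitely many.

x_1 = -7/4, x_2 = 3, x_3 = 9/4

Row-reduce the augmented matrix:
R1 ← R1 / (-17).
R2 ← R2 − 1·R1.
R3 ← R3 − 6·R1.
R2 ← R2 / (155/17).
R1 ← R1 − 15/17·R2.
R3 ← R3 + 158/17·R2.
R3 ← R3 / (2211/155).
R1 ← R1 + 10/31·R3.
R2 ← R2 + 26/155·R3.
Reading off the reduced rows gives x_1 = -7/4, x_2 = 3, x_3 = 9/4.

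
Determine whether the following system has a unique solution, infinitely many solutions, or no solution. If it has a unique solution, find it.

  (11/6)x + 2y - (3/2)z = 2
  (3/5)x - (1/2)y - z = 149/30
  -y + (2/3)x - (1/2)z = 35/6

Row-reduce the augmented matrix:
R1 ← R1 / (11/6).
R2 ← R2 − 3/5·R1.
R3 ← R3 − 2/3·R1.
R2 ← R2 / (-127/110).
R1 ← R1 − 12/11·R2.
R3 ← R3 + 19/11·R2.
R3 ← R3 / (205/254).
R1 ← R1 + 165/127·R3.
R2 ← R2 − 56/127·R3.
Reading off the reduced rows gives x = 3, y = -3, z = -5/3.

x = 3, y = -3, z = -5/3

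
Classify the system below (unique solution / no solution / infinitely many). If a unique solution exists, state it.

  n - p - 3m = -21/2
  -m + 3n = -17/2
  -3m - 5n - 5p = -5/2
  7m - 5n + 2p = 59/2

Row-reduce the augmented matrix:
R1 ← R1 / (-3).
R2 ← R2 + 1·R1.
R3 ← R3 + 3·R1.
R4 ← R4 − 7·R1.
R2 ← R2 / (8/3).
R1 ← R1 + 1/3·R2.
R3 ← R3 + 6·R2.
R4 ← R4 + 8/3·R2.
R3 ← R3 / (-13/4).
R1 ← R1 − 3/8·R3.
R2 ← R2 − 1/8·R3.
R4 reduces to 0 = 0, so the extra equation is consistent.
Reading off the reduced rows gives m = 5/2, n = -2, p = 1.

m = 5/2, n = -2, p = 1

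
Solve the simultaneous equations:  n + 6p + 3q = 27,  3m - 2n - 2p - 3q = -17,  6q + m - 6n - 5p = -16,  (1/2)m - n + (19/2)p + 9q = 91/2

no solution

Row-reduce:
Swap R1 and R2.
R1 ← R1 / (3).
R3 ← R3 − 1·R1.
R4 ← R4 − 1/2·R1.
R1 ← R1 + 2/3·R2.
R3 ← R3 + 16/3·R2.
R4 ← R4 + 2/3·R2.
R3 ← R3 / (83/3).
R1 ← R1 − 10/3·R3.
R2 ← R2 − 6·R3.
R4 ← R4 − 83/6·R3.
Row 4 reduces to 0 = -1/2, a contradiction. The system is inconsistent.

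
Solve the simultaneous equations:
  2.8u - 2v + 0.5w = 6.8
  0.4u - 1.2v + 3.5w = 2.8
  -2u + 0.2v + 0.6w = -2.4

Row-reduce the augmented matrix:
R1 ← R1 / (14/5).
R2 ← R2 − 2/5·R1.
R3 ← R3 + 2·R1.
R2 ← R2 / (-32/35).
R1 ← R1 + 5/7·R2.
R3 ← R3 + 43/35·R2.
R3 ← R3 / (-73/20).
R1 ← R1 + 5/2·R3.
R2 ← R2 + 15/4·R3.
Reading off the reduced rows gives u = 1, v = -2, w = 0.

u = 1, v = -2, w = 0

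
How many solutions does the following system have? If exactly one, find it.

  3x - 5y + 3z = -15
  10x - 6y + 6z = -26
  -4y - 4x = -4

infinitely many solutions

Row-reduce:
R1 ← R1 / (3).
R2 ← R2 − 10·R1.
R3 ← R3 + 4·R1.
R2 ← R2 / (32/3).
R1 ← R1 + 5/3·R2.
R3 ← R3 + 32/3·R2.
Rank is 2 with 3 unknowns, leaving z free.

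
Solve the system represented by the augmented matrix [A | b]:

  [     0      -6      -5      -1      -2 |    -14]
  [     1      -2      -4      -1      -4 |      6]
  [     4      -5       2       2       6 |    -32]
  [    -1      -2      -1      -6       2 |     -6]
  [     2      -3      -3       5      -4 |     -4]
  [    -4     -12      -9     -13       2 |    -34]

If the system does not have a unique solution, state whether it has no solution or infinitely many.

x_1 = 1, x_2 = 4, x_3 = -1, x_4 = -1, x_5 = -2

Row-reduce the augmented matrix:
Swap R1 and R2.
R3 ← R3 − 4·R1.
R4 ← R4 + 1·R1.
R5 ← R5 − 2·R1.
R6 ← R6 + 4·R1.
R2 ← R2 / (-6).
R1 ← R1 + 2·R2.
R3 ← R3 − 3·R2.
R4 ← R4 + 4·R2.
R5 ← R5 − 1·R2.
R6 ← R6 + 20·R2.
R3 ← R3 / (31/2).
R1 ← R1 + 7/3·R3.
R2 ← R2 − 5/6·R3.
R4 ← R4 + 5/3·R3.
R5 ← R5 − 25/6·R3.
R6 ← R6 + 25/3·R3.
R4 ← R4 / (-178/31).
R1 ← R1 − 5/31·R4.
R2 ← R2 + 4/31·R4.
R3 ← R3 − 11/31·R4.
R5 ← R5 − 166/31·R4.
R6 ← R6 + 332/31·R4.
R5 ← R5 / (-44/89).
R1 ← R1 + 34/267·R5.
R2 ← R2 + 74/89·R5.
R3 ← R3 − 388/267·R5.
R4 ← R4 + 74/267·R5.
R6 ← R6 − 88/89·R5.
R6 reduces to 0 = 0, so the extra equation is consistent.
Reading off the reduced rows gives x_1 = 1, x_2 = 4, x_3 = -1, x_4 = -1, x_5 = -2.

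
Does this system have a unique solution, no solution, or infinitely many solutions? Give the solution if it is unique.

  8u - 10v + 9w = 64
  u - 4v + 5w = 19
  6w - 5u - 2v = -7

infinitely many solutions

Row-reduce:
R1 ← R1 / (8).
R2 ← R2 − 1·R1.
R3 ← R3 + 5·R1.
R2 ← R2 / (-11/4).
R1 ← R1 + 5/4·R2.
R3 ← R3 + 33/4·R2.
Rank is 2 with 3 unknowns, leaving w free.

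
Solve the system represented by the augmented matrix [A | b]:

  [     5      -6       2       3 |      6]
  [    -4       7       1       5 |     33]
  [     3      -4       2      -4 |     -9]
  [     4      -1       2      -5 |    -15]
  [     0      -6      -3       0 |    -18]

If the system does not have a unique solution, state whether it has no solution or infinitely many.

x_1 = -3, x_2 = 0, x_3 = 6, x_4 = 3

Row-reduce the augmented matrix:
R1 ← R1 / (5).
R2 ← R2 + 4·R1.
R3 ← R3 − 3·R1.
R4 ← R4 − 4·R1.
R2 ← R2 / (11/5).
R1 ← R1 + 6/5·R2.
R3 ← R3 + 2/5·R2.
R4 ← R4 − 19/5·R2.
R5 ← R5 + 6·R2.
R3 ← R3 / (14/11).
R1 ← R1 − 20/11·R3.
R2 ← R2 − 13/11·R3.
R4 ← R4 + 45/11·R3.
R5 ← R5 − 45/11·R3.
R4 ← R4 / (-69/2).
R1 ← R1 − 11·R4.
R2 ← R2 − 15/2·R4.
R3 ← R3 + 7/2·R4.
R5 ← R5 − 69/2·R4.
R5 reduces to 0 = 0, so the extra equation is consistent.
Reading off the reduced rows gives x_1 = -3, x_2 = 0, x_3 = 6, x_4 = 3.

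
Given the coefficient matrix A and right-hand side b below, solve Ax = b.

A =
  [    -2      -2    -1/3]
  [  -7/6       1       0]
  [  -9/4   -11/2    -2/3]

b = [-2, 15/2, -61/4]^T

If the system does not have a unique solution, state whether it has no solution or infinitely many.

infinitely many solutions

Row-reduce:
R1 ← R1 / (-2).
R2 ← R2 + 7/6·R1.
R3 ← R3 + 9/4·R1.
R2 ← R2 / (13/6).
R1 ← R1 − 1·R2.
R3 ← R3 + 13/4·R2.
Rank is 2 with 3 unknowns, leaving x_3 free.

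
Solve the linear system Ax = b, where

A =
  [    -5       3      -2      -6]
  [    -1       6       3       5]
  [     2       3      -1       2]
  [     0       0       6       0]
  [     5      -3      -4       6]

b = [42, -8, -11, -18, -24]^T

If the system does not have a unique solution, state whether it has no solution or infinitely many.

Row-reduce the augmented matrix:
R1 ← R1 / (-5).
R2 ← R2 + 1·R1.
R3 ← R3 − 2·R1.
R5 ← R5 − 5·R1.
R2 ← R2 / (27/5).
R1 ← R1 + 3/5·R2.
R3 ← R3 − 21/5·R2.
R3 ← R3 / (-40/9).
R1 ← R1 − 7/9·R3.
R2 ← R2 − 17/27·R3.
R4 ← R4 − 6·R3.
R5 ← R5 + 6·R3.
R4 ← R4 / (-141/20).
R1 ← R1 − 39/40·R4.
R2 ← R2 − 49/120·R4.
R3 ← R3 − 47/40·R4.
R5 ← R5 − 141/20·R4.
R5 reduces to 0 = 0, so the extra equation is consistent.
Reading off the reduced rows gives x_1 = -6, x_2 = 0, x_3 = -3, x_4 = -1.

x_1 = -6, x_2 = 0, x_3 = -3, x_4 = -1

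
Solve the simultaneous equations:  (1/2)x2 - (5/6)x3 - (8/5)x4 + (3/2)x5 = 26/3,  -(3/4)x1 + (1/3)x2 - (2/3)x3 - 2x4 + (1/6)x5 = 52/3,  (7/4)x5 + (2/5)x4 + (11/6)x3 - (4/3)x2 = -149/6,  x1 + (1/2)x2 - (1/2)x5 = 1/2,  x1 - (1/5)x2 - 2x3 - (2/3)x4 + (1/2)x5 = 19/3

Row-reduce the augmented matrix:
Swap R1 and R2.
R1 ← R1 / (-3/4).
R4 ← R4 − 1·R1.
R5 ← R5 − 1·R1.
R2 ← R2 / (1/2).
R1 ← R1 + 4/9·R2.
R3 ← R3 + 4/3·R2.
R4 ← R4 − 17/18·R2.
R5 ← R5 − 11/45·R2.
R3 ← R3 / (-7/18).
R1 ← R1 − 4/27·R3.
R2 ← R2 + 5/3·R3.
R4 ← R4 − 37/54·R3.
R5 ← R5 + 67/27·R3.
R4 ← R4 / (-226/35).
R1 ← R1 + 8/35·R4.
R2 ← R2 − 468/35·R4.
R3 ← R3 − 348/35·R4.
R5 ← R5 − 11614/525·R4.
R5 ← R5 / (-772019/61020).
R1 ← R1 − 345/113·R5.
R2 ← R2 + 803/113·R5.
R3 ← R3 + 1348/339·R5.
R4 ← R4 + 8845/8136·R5.
Reading off the reduced rows gives x1 = -4, x2 = 5, x3 = -5, x4 = -5, x5 = -4.

x1 = -4, x2 = 5, x3 = -5, x4 = -5, x5 = -4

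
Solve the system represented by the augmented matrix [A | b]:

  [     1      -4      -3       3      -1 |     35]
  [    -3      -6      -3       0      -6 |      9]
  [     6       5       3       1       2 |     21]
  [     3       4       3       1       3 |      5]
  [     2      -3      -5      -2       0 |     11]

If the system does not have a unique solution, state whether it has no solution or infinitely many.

Row-reduce the augmented matrix:
R2 ← R2 + 3·R1.
R3 ← R3 − 6·R1.
R4 ← R4 − 3·R1.
R5 ← R5 − 2·R1.
R2 ← R2 / (-18).
R1 ← R1 + 4·R2.
R3 ← R3 − 29·R2.
R4 ← R4 − 16·R2.
R5 ← R5 − 5·R2.
R3 ← R3 / (5/3).
R1 ← R1 + 1/3·R3.
R2 ← R2 − 2/3·R3.
R4 ← R4 − 4/3·R3.
R5 ← R5 + 7/3·R3.
R4 ← R4 / (2).
R1 ← R1 − 1/2·R4.
R2 ← R2 − 1/2·R4.
R3 ← R3 + 3/2·R4.
R5 ← R5 + 9·R4.
R5 ← R5 / (24/5).
R1 ← R1 + 11/10·R5.
R2 ← R2 − 23/10·R5.
R3 ← R3 + 3/2·R5.
R4 ← R4 − 8/5·R5.
Reading off the reduced rows gives x_1 = 5, x_2 = -1, x_3 = -2, x_4 = 6, x_5 = -2.

x_1 = 5, x_2 = -1, x_3 = -2, x_4 = 6, x_5 = -2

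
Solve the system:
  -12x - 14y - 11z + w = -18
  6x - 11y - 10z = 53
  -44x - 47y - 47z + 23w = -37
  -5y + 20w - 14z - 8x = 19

Row-reduce:
R1 ← R1 / (-12).
R2 ← R2 − 6·R1.
R3 ← R3 + 44·R1.
R4 ← R4 + 8·R1.
R2 ← R2 / (-18).
R1 ← R1 − 7/6·R2.
R3 ← R3 − 13/3·R2.
R4 ← R4 − 13/3·R2.
R3 ← R3 / (-1123/108).
R1 ← R1 + 19/216·R3.
R2 ← R2 − 31/36·R3.
R4 ← R4 + 1123/108·R3.
Row 4 reduces to 0 = 2, a contradiction. The system is inconsistent.

no solution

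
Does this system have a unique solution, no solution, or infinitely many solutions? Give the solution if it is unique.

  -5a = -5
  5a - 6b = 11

Row-reduce the augmented matrix:
R1 ← R1 / (-5).
R2 ← R2 − 5·R1.
R2 ← R2 / (-6).
Reading off the reduced rows gives a = 1, b = -1.

a = 1, b = -1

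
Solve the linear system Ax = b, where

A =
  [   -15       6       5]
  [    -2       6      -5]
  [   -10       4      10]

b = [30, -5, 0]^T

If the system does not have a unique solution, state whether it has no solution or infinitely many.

x_1 = -5, x_2 = -5, x_3 = -3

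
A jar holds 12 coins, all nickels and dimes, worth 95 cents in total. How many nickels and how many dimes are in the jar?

nickels: 5, dimes: 7

Let n = nickels, d = dimes.
  n + d = 12
  5n + 10d = 95
From equation 1: n = 12 − d.
Substitute into equation 2 and solve: d = 7.
Then n = 5.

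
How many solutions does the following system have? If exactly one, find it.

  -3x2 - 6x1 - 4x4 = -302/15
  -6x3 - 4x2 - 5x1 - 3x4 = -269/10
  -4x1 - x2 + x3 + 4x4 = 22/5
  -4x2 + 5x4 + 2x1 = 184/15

x1 = 3/2, x2 = 3/5, x3 = 5/3, x4 = 7/3

Row-reduce the augmented matrix:
R1 ← R1 / (-6).
R2 ← R2 + 5·R1.
R3 ← R3 + 4·R1.
R4 ← R4 − 2·R1.
R2 ← R2 / (-3/2).
R1 ← R1 − 1/2·R2.
R3 ← R3 − 1·R2.
R4 ← R4 + 5·R2.
R3 ← R3 / (-3).
R1 ← R1 + 2·R3.
R2 ← R2 − 4·R3.
R4 ← R4 − 20·R3.
R4 ← R4 / (1309/27).
R1 ← R1 + 103/27·R4.
R2 ← R2 − 242/27·R4.
R3 ← R3 + 62/27·R4.
Reading off the reduced rows gives x1 = 3/2, x2 = 3/5, x3 = 5/3, x4 = 7/3.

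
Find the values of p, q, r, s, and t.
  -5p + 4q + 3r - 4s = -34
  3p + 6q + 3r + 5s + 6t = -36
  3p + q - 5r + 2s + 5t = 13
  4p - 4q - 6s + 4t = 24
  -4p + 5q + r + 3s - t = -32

p = 1, q = -5, r = -3, s = 0, t = 0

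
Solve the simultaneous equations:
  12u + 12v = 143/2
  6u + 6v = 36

no solution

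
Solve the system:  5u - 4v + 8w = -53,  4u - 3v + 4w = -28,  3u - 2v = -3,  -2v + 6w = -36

Row-reduce the augmented matrix:
R1 ← R1 / (5).
R2 ← R2 − 4·R1.
R3 ← R3 − 3·R1.
R2 ← R2 / (1/5).
R1 ← R1 + 4/5·R2.
R3 ← R3 − 2/5·R2.
R4 ← R4 + 2·R2.
Swap R3 and R4.
R3 ← R3 / (-18).
R1 ← R1 + 8·R3.
R2 ← R2 + 12·R3.
R4 reduces to 0 = 0, so the extra equation is consistent.
Reading off the reduced rows gives u = -1, v = 0, w = -6.

u = -1, v = 0, w = -6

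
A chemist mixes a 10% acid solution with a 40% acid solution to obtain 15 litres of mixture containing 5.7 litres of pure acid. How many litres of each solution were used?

Let a = litres of solution A, b = litres of solution B.
  a + b = 15
  (1/10)a + (2/5)b = 57/10
Row-reduce the augmented matrix:
R2 ← R2 − 1/10·R1.
R2 ← R2 / (3/10).
R1 ← R1 − 1·R2.
Reading off the reduced rows gives a = 1, b = 14.

litres of solution A: 1, litres of solution B: 14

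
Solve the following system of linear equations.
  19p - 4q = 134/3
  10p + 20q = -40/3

Row-reduce the augmented matrix:
R1 ← R1 / (19).
R2 ← R2 − 10·R1.
R2 ← R2 / (420/19).
R1 ← R1 + 4/19·R2.
Reading off the reduced rows gives p = 2, q = -5/3.

p = 2, q = -5/3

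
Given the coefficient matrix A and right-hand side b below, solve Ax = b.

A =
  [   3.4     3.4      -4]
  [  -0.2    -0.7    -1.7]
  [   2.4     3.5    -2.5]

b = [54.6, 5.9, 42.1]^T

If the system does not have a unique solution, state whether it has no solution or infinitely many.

Row-reduce the augmented matrix:
R1 ← R1 / (17/5).
R2 ← R2 + 1/5·R1.
R3 ← R3 − 12/5·R1.
R2 ← R2 / (-1/2).
R1 ← R1 − 1·R2.
R3 ← R3 − 11/10·R2.
R3 ← R3 / (-1672/425).
R1 ← R1 + 429/85·R3.
R2 ← R2 − 329/85·R3.
Reading off the reduced rows gives x_1 = 4, x_2 = 5, x_3 = -6.

x_1 = 4, x_2 = 5, x_3 = -6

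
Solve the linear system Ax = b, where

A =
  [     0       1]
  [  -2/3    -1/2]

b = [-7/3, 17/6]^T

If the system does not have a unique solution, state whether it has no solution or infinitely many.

x_1 = -5/2, x_2 = -7/3

Row-reduce the augmented matrix:
Swap R1 and R2.
R1 ← R1 / (-2/3).
R1 ← R1 − 3/4·R2.
Reading off the reduced rows gives x_1 = -5/2, x_2 = -7/3.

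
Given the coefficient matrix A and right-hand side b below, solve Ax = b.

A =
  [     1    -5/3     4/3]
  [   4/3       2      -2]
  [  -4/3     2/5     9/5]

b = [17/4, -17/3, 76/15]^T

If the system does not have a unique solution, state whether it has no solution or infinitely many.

x_1 = 1/4, x_2 = 0, x_3 = 3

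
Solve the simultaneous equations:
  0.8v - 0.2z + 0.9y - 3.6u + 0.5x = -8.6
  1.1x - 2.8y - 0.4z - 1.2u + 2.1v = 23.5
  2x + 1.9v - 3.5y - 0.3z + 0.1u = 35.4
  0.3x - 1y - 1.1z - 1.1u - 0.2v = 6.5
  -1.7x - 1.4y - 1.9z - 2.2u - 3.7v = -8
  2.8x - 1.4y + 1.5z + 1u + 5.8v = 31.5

x = 6, y = -6, z = -1, u = 2, v = 1

Row-reduce the augmented matrix:
R1 ← R1 / (1/2).
R2 ← R2 − 11/10·R1.
R3 ← R3 − 2·R1.
R4 ← R4 − 3/10·R1.
R5 ← R5 + 17/10·R1.
R6 ← R6 − 14/5·R1.
R2 ← R2 / (-239/50).
R1 ← R1 − 9/5·R2.
R3 ← R3 + 71/10·R2.
R4 ← R4 + 77/50·R2.
R5 ← R5 − 83/50·R2.
R6 ← R6 + 161/25·R2.
R3 ← R3 / (1053/2390).
R1 ← R1 + 92/239·R3.
R2 ← R2 + 2/239·R3.
R4 ← R4 + 2373/2390·R3.
R5 ← R5 + 6133/2390·R3.
R6 ← R6 − 6133/2390·R3.
R4 ← R4 / (15931/1755).
R1 ← R1 + 760/1053·R4.
R2 ← R2 + 1390/1053·R4.
R3 ← R3 − 10799/1053·R4.
R5 ← R5 − 29927/2106·R4.
R6 ← R6 + 29927/2106·R4.
R5 ← R5 / (-1201557/318620).
R1 ← R1 + 3747/15931·R5.
R2 ← R2 + 12932/15931·R5.
R3 ← R3 − 44311/31862·R5.
R4 ← R4 + 17049/31862·R5.
R6 ← R6 − 1201557/318620·R5.
R6 reduces to 0 = 0, so the extra equation is consistent.
Reading off the reduced rows gives x = 6, y = -6, z = -1, u = 2, v = 1.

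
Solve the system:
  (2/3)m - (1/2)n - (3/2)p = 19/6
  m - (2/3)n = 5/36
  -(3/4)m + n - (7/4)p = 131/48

Row-reduce the augmented matrix:
R1 ← R1 / (2/3).
R2 ← R2 − 1·R1.
R3 ← R3 + 3/4·R1.
R2 ← R2 / (1/12).
R1 ← R1 + 3/4·R2.
R3 ← R3 − 7/16·R2.
R3 ← R3 / (-61/4).
R1 ← R1 − 18·R3.
R2 ← R2 − 27·R3.
Reading off the reduced rows gives m = -3/4, n = -4/3, p = -2.

m = -3/4, n = -4/3, p = -2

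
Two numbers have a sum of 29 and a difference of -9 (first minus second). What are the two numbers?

Let x = first number, y = second number.
  x + y = 29
  x - y = -9
Row-reduce the augmented matrix:
R2 ← R2 − 1·R1.
R2 ← R2 / (-2).
R1 ← R1 − 1·R2.
Reading off the reduced rows gives x = 10, y = 19.

first number: 10, second number: 19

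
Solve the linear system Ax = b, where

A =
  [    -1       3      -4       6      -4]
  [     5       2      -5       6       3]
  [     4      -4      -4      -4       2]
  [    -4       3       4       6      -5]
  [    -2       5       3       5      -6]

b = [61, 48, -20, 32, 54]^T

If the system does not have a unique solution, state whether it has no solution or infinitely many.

Row-reduce the augmented matrix:
R1 ← R1 / (-1).
R2 ← R2 − 5·R1.
R3 ← R3 − 4·R1.
R4 ← R4 + 4·R1.
R5 ← R5 + 2·R1.
R2 ← R2 / (17).
R1 ← R1 + 3·R2.
R3 ← R3 − 8·R2.
R4 ← R4 + 9·R2.
R5 ← R5 + 1·R2.
R3 ← R3 / (-140/17).
R1 ← R1 + 7/17·R3.
R2 ← R2 + 25/17·R3.
R4 ← R4 − 115/17·R3.
R5 ← R5 − 162/17·R3.
R4 ← R4 / (25/7).
R1 ← R1 − 1/5·R4.
R2 ← R2 − 11/7·R4.
R3 ← R3 + 13/35·R4.
R5 ← R5 + 47/35·R4.
R5 ← R5 / (-1761/250).
R1 ← R1 − 183/125·R5.
R2 ← R2 − 34/25·R5.
R3 ← R3 − 53/125·R5.
R4 ← R4 + 41/50·R5.
Reading off the reduced rows gives x_1 = 3, x_2 = 6, x_3 = -3, x_4 = 3, x_5 = -4.

x_1 = 3, x_2 = 6, x_3 = -3, x_4 = 3, x_5 = -4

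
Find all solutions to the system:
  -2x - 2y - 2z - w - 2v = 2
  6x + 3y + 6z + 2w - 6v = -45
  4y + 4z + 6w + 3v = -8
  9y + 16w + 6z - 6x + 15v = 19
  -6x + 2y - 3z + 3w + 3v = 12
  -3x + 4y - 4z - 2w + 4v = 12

no solution

Row-reduce:
R1 ← R1 / (-2).
R2 ← R2 − 6·R1.
R4 ← R4 + 6·R1.
R5 ← R5 + 6·R1.
R6 ← R6 + 3·R1.
R2 ← R2 / (-3).
R1 ← R1 − 1·R2.
R3 ← R3 − 4·R2.
R4 ← R4 − 15·R2.
R5 ← R5 − 8·R2.
R6 ← R6 − 7·R2.
R3 ← R3 / (4).
R1 ← R1 − 1·R3.
R4 ← R4 − 12·R3.
R5 ← R5 − 3·R3.
R6 ← R6 + 1·R3.
Swap R4 and R5.
R4 ← R4 / (-1/6).
R1 ← R1 + 1·R4.
R2 ← R2 − 1/3·R4.
R3 ← R3 − 7/6·R4.
R6 ← R6 + 5/3·R4.
Swap R5 and R6.
R5 ← R5 / (433/4).
R1 ← R1 − 319/4·R5.
R2 ← R2 + 45/2·R5.
R3 ← R3 + 96·R5.
R4 ← R4 − 159/2·R5.
Row 6 reduces to 0 = -2, a contradiction. The system is inconsistent.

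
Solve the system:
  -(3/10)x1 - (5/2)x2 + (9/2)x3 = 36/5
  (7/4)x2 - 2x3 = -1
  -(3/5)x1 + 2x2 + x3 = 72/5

no solution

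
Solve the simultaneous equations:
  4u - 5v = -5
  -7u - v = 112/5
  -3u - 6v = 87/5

u = -3, v = -7/5

Row-reduce the augmented matrix:
R1 ← R1 / (4).
R2 ← R2 + 7·R1.
R3 ← R3 + 3·R1.
R2 ← R2 / (-39/4).
R1 ← R1 + 5/4·R2.
R3 ← R3 + 39/4·R2.
R3 reduces to 0 = 0, so the extra equation is consistent.
Reading off the reduced rows gives u = -3, v = -7/5.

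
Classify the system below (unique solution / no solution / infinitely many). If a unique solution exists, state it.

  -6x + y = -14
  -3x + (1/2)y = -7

Row-reduce:
R1 ← R1 / (-6).
R2 ← R2 + 3·R1.
Rank is 1 with 2 unknowns, leaving y free.

infinitely many solutions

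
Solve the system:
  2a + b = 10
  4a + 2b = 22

no solution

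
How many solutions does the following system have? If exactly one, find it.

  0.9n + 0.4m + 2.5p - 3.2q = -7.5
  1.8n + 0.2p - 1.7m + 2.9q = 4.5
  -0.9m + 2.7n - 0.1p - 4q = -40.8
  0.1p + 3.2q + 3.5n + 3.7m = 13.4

m = 3, n = -5, p = 6, q = 6

Row-reduce the augmented matrix:
R1 ← R1 / (2/5).
R2 ← R2 + 17/10·R1.
R3 ← R3 + 9/10·R1.
R4 ← R4 − 37/10·R1.
R2 ← R2 / (45/8).
R1 ← R1 − 9/4·R2.
R3 ← R3 − 189/40·R2.
R4 ← R4 + 193/40·R2.
R3 ← R3 / (-446/125).
R1 ← R1 − 48/25·R3.
R2 ← R2 − 433/225·R3.
R4 ← R4 + 15457/1125·R3.
R4 ← R4 / (143343/4460).
R1 ← R1 + 1095/223·R4.
R2 ← R2 + 2761/892·R4.
R3 ← R3 − 553/892·R4.
Reading off the reduced rows gives m = 3, n = -5, p = 6, q = 6.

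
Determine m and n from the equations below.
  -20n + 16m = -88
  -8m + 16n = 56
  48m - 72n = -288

Row-reduce the augmented matrix:
R1 ← R1 / (16).
R2 ← R2 + 8·R1.
R3 ← R3 − 48·R1.
R2 ← R2 / (6).
R1 ← R1 + 5/4·R2.
R3 ← R3 + 12·R2.
R3 reduces to 0 = 0, so the extra equation is consistent.
Reading off the reduced rows gives m = -3, n = 2.

m = -3, n = 2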